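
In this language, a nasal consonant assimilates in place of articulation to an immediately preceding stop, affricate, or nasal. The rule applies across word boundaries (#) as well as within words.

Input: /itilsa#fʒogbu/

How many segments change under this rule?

0

No segment meets the rule's conditions.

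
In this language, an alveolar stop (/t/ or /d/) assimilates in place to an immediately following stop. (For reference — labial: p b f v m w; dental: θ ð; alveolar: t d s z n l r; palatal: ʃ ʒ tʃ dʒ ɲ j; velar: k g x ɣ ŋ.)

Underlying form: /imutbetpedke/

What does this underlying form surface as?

/t/ before /b/ (labial) → [p]
/t/ before /p/ (labial) → [p]
/d/ before /k/ (velar) → [g]

[imupbeppegke]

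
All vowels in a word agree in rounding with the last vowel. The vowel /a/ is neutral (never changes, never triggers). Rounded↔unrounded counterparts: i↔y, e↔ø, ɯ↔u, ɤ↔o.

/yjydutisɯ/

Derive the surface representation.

[ijidɯtisɯ]

/y/ harmonizes with /ɯ/ ([-round]) → [i]
/y/ harmonizes with /ɯ/ ([-round]) → [i]
/u/ harmonizes with /ɯ/ ([-round]) → [ɯ]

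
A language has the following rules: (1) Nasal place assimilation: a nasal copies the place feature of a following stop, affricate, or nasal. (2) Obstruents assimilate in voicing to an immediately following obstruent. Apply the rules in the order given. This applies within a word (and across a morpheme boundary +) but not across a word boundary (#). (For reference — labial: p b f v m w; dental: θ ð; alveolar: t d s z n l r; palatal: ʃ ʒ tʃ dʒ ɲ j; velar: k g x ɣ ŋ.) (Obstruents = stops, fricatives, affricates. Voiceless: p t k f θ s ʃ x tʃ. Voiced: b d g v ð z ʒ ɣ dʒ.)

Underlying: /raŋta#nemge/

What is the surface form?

Rule 1: /ŋ/ before /t/ (alveolar) → [n]
Rule 1: /m/ before /g/ (velar) → [ŋ]
After rule 1: ranta#neŋge
Rule 2: no segment meets the rule's conditions; no change.

[ranta#neŋge]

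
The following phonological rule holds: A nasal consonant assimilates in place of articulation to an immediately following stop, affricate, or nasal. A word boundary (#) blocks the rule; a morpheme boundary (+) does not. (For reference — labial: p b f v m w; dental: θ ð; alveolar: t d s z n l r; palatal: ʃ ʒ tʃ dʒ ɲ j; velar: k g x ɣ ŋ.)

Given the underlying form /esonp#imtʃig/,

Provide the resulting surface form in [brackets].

[esomp#iɲtʃig]

/n/ before /p/ (labial) → [m]
/m/ before /tʃ/ (palatal) → [ɲ]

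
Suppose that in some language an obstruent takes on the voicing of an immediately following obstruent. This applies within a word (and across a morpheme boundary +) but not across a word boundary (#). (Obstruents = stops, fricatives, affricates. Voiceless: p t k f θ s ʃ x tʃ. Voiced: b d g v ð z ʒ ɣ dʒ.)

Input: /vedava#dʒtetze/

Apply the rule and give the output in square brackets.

/dʒ/ before /t/ (voiceless) → [tʃ]
/t/ before /z/ (voiced) → [d]

[vedava#tʃtedze]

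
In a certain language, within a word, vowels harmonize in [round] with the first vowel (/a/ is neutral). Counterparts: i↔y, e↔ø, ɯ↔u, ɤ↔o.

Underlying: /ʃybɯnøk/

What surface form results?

[ʃybunøk]

/ɯ/ harmonizes with /y/ ([+round]) → [u]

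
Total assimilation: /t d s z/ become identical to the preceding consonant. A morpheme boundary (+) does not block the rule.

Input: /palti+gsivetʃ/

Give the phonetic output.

/t/ after /l/ → [l] (total assimilation)
/s/ after /g/ → [g] (total assimilation)

[palli+ggivetʃ]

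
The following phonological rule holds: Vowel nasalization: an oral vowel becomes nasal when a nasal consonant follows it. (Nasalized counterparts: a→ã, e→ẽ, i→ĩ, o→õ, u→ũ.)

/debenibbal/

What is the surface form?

[debẽnibbal]

/e/ before nasal /n/ → [ẽ]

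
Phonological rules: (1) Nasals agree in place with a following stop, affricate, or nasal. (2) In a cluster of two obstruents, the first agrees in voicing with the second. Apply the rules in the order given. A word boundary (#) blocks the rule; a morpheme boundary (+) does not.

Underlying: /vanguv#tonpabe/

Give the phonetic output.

[vaŋguv#tompabe]

Rule 1: /n/ before /g/ (velar) → [ŋ]
Rule 1: /n/ before /p/ (labial) → [m]
After rule 1: vaŋguv#tompabe
Rule 2: no segment meets the rule's conditions; no change.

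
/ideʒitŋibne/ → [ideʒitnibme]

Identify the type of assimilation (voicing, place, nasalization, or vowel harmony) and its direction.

/ŋ/→[n] /n/→[m].
Each target copies a feature from the preceding segment, so the direction is progressive.

place assimilation, progressive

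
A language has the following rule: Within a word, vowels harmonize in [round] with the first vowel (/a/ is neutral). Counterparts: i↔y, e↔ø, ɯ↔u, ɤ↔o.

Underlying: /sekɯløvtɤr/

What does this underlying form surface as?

[sekɯlevtɤr]

/ø/ harmonizes with /e/ ([-round]) → [e]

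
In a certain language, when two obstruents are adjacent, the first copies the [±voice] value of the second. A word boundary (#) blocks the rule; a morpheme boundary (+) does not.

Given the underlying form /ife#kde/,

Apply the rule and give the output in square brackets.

/k/ before /d/ (voiced) → [g]

[ife#gde]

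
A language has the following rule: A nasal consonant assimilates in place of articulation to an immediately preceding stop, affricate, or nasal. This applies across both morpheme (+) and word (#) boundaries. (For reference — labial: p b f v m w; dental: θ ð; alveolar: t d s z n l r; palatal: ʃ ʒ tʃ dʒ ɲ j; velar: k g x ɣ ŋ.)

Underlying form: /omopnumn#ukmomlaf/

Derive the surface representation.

/n/ after /p/ (labial) → [m]
/n/ after /m/ (labial) → [m]
/m/ after /k/ (velar) → [ŋ]

[omopmumm#ukŋomlaf]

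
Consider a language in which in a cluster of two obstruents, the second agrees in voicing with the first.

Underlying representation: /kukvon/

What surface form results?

/v/ after /k/ (voiceless) → [f]

[kukfon]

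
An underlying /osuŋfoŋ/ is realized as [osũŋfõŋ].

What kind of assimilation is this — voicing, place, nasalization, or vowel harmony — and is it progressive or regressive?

nasalization, regressive

/u/→[ũ] /o/→[õ].
Each target copies a feature from the following segment, so the direction is regressive.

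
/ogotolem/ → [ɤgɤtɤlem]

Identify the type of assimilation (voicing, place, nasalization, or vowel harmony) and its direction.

/o/→[ɤ] /o/→[ɤ] /o/→[ɤ].
Vowels agree with the last vowel, so the harmony is regressive.

vowel harmony, regressive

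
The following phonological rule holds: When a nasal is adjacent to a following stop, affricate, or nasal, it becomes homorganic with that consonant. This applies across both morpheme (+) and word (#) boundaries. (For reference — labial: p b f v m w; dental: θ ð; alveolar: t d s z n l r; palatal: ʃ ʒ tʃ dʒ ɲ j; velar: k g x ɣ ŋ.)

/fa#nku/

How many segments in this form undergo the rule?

1

/n/ before /k/ (velar) → [ŋ]
1 segment changes.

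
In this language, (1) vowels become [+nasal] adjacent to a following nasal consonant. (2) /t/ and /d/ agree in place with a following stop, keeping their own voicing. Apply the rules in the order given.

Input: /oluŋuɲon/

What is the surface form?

Rule 1: /u/ before nasal /ŋ/ → [ũ]
Rule 1: /u/ before nasal /ɲ/ → [ũ]
Rule 1: /o/ before nasal /n/ → [õ]
After rule 1: olũŋũɲõn
Rule 2: no segment meets the rule's conditions; no change.

[olũŋũɲõn]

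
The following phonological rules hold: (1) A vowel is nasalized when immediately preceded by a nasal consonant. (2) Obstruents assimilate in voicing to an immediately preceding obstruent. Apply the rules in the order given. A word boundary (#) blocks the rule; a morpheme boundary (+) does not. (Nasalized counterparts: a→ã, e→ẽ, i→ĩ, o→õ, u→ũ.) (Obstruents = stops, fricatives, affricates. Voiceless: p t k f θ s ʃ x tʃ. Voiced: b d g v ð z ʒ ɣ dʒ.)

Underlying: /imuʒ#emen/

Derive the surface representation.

Rule 1: /u/ after nasal /m/ → [ũ]
Rule 1: /e/ after nasal /m/ → [ẽ]
After rule 1: imũʒ#emẽn
Rule 2: no segment meets the rule's conditions; no change.

[imũʒ#emẽn]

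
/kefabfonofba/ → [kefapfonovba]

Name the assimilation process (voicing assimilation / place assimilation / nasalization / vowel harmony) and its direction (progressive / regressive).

voicing assimilation, regressive

/b/→[p] /f/→[v].
Each target copies a feature from the following segment, so the direction is regressive.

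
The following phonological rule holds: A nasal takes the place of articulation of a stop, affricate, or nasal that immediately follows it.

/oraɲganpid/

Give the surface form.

[oraŋgampid]

/ɲ/ before /g/ (velar) → [ŋ]
/n/ before /p/ (labial) → [m]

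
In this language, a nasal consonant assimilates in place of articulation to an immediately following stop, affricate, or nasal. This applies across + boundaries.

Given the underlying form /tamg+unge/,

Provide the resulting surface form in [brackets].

[taŋg+uŋge]

/m/ before /g/ (velar) → [ŋ]
/n/ before /g/ (velar) → [ŋ]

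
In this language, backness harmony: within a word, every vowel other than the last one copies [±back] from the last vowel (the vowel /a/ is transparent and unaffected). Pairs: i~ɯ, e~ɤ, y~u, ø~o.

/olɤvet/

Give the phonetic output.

[ølevet]

/o/ harmonizes with /e/ ([-back]) → [ø]
/ɤ/ harmonizes with /e/ ([-back]) → [e]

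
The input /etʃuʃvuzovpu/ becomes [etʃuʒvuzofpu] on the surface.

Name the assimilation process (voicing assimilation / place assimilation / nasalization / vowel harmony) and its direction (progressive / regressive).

voicing assimilation, regressive

/ʃ/→[ʒ] /v/→[f].
Each target copies a feature from the following segment, so the direction is regressive.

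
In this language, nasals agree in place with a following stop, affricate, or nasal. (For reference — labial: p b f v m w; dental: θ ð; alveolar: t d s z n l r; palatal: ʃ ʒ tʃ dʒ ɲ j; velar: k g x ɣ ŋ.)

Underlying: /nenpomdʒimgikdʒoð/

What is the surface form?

[nempoɲdʒiŋgikdʒoð]

/n/ before /p/ (labial) → [m]
/m/ before /dʒ/ (palatal) → [ɲ]
/m/ before /g/ (velar) → [ŋ]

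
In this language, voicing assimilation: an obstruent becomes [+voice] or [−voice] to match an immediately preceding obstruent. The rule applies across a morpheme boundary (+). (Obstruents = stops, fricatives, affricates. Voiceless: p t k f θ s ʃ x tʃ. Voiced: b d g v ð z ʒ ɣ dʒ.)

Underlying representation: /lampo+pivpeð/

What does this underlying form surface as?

[lampo+pivbeð]

/p/ after /v/ (voiced) → [b]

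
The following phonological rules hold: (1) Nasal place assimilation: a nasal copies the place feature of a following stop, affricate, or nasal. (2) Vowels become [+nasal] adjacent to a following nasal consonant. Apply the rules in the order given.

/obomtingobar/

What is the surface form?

[obõntĩŋgobar]

Rule 1: /m/ before /t/ (alveolar) → [n]
Rule 1: /n/ before /g/ (velar) → [ŋ]
After rule 1: obontiŋgobar
Rule 2: /o/ before nasal /n/ → [õ]
Rule 2: /i/ before nasal /ŋ/ → [ĩ]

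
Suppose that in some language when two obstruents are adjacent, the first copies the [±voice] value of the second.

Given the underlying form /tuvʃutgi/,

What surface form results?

/v/ before /ʃ/ (voiceless) → [f]
/t/ before /g/ (voiced) → [d]

[tufʃudgi]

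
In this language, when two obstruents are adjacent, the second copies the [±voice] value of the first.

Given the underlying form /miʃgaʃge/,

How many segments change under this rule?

2

/g/ after /ʃ/ (voiceless) → [k]
/g/ after /ʃ/ (voiceless) → [k]
2 segments change.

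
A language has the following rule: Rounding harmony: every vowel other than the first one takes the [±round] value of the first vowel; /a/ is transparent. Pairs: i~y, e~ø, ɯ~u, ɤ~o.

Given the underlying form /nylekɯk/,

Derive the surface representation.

[nyløkuk]

/e/ harmonizes with /y/ ([+round]) → [ø]
/ɯ/ harmonizes with /y/ ([+round]) → [u]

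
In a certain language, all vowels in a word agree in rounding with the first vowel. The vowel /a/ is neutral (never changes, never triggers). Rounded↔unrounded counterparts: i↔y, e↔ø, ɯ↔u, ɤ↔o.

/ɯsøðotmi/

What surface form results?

/ø/ harmonizes with /ɯ/ ([-round]) → [e]
/o/ harmonizes with /ɯ/ ([-round]) → [ɤ]

[ɯseðɤtmi]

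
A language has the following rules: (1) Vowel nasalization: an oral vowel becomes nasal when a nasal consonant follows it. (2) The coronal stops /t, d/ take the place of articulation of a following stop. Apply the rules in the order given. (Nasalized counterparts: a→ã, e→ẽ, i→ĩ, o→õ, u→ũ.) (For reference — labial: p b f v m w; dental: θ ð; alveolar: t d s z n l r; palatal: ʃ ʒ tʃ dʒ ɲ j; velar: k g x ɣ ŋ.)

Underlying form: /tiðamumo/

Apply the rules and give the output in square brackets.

[tiðãmũmo]

Rule 1: /a/ before nasal /m/ → [ã]
Rule 1: /u/ before nasal /m/ → [ũ]
After rule 1: tiðãmũmo
Rule 2: no segment meets the rule's conditions; no change.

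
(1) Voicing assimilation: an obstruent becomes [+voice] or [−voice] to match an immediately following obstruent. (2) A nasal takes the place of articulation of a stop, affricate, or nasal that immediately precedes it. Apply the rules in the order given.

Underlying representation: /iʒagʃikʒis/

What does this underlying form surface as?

Rule 1: /g/ before /ʃ/ (voiceless) → [k]
Rule 1: /k/ before /ʒ/ (voiced) → [g]
After rule 1: iʒakʃigʒis
Rule 2: no segment meets the rule's conditions; no change.

[iʒakʃigʒis]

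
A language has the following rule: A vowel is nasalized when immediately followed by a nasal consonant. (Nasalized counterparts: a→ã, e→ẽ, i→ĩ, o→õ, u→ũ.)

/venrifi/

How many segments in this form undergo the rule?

/e/ before nasal /n/ → [ẽ]
1 segment changes.

1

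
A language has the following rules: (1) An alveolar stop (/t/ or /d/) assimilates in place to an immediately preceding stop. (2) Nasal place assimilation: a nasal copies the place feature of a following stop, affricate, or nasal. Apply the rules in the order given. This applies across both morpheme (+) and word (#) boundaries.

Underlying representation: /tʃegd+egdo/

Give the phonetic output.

Rule 1: /d/ after /g/ (velar) → [g]
Rule 1: /d/ after /g/ (velar) → [g]
After rule 1: tʃegg+eggo
Rule 2: no segment meets the rule's conditions; no change.

[tʃegg+eggo]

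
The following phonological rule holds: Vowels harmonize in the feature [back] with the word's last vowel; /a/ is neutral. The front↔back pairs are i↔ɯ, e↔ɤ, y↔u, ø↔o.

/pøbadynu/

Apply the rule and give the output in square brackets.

[pobadunu]

/ø/ harmonizes with /u/ ([+back]) → [o]
/y/ harmonizes with /u/ ([+back]) → [u]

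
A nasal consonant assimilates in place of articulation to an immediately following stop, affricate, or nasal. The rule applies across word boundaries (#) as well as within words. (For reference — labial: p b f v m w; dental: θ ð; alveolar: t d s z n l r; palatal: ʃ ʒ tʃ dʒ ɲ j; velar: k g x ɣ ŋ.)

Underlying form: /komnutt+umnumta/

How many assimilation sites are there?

/m/ before /n/ (alveolar) → [n]
/m/ before /n/ (alveolar) → [n]
/m/ before /t/ (alveolar) → [n]
3 segments change.

3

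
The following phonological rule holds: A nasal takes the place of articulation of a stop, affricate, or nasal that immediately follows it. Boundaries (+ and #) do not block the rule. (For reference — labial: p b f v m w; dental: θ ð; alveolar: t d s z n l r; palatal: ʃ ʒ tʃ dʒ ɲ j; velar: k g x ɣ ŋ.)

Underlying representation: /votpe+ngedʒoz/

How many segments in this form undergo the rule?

1

/n/ before /g/ (velar) → [ŋ]
1 segment changes.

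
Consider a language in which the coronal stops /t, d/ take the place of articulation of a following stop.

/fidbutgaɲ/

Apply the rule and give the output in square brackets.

/d/ before /b/ (labial) → [b]
/t/ before /g/ (velar) → [k]

[fibbukgaɲ]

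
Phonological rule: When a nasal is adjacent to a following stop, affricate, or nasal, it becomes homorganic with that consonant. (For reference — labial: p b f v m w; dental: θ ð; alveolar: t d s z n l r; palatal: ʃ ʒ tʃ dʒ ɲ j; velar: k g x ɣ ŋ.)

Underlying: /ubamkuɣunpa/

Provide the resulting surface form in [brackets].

/m/ before /k/ (velar) → [ŋ]
/n/ before /p/ (labial) → [m]

[ubaŋkuɣumpa]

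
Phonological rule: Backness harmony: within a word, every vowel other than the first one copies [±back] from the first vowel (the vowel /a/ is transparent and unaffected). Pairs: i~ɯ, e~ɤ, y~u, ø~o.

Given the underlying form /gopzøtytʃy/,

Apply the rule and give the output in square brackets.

[gopzotutʃu]

/ø/ harmonizes with /o/ ([+back]) → [o]
/y/ harmonizes with /o/ ([+back]) → [u]
/y/ harmonizes with /o/ ([+back]) → [u]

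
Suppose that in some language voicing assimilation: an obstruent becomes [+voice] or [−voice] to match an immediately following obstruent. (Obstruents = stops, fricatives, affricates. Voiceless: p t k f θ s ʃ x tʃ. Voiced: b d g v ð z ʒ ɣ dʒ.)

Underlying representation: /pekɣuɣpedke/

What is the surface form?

/k/ before /ɣ/ (voiced) → [g]
/ɣ/ before /p/ (voiceless) → [x]
/d/ before /k/ (voiceless) → [t]

[pegɣuxpetke]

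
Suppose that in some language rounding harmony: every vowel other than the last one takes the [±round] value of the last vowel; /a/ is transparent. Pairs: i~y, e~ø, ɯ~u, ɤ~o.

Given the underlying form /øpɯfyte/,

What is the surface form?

/ø/ harmonizes with /e/ ([-round]) → [e]
/y/ harmonizes with /e/ ([-round]) → [i]

[epɯfite]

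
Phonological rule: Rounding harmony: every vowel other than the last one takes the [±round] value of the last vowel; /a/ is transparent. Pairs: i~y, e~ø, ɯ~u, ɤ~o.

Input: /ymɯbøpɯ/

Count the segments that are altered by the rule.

2

/y/ harmonizes with /ɯ/ ([-round]) → [i]
/ø/ harmonizes with /ɯ/ ([-round]) → [e]
2 segments change.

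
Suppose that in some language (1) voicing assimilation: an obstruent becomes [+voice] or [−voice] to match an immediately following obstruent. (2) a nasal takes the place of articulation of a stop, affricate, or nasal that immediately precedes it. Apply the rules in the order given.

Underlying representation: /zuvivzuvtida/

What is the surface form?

Rule 1: /v/ before /t/ (voiceless) → [f]
After rule 1: zuvivzuftida
Rule 2: no segment meets the rule's conditions; no change.

[zuvivzuftida]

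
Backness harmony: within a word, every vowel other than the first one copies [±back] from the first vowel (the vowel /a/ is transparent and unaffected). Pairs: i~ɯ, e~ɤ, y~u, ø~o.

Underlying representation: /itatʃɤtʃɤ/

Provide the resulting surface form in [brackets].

/ɤ/ harmonizes with /i/ ([-back]) → [e]
/ɤ/ harmonizes with /i/ ([-back]) → [e]

[itatʃetʃe]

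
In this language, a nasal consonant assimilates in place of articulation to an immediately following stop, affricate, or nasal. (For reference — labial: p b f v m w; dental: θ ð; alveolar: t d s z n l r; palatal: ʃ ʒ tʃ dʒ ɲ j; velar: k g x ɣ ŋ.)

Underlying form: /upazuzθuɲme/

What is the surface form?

[upazuzθumme]

/ɲ/ before /m/ (labial) → [m]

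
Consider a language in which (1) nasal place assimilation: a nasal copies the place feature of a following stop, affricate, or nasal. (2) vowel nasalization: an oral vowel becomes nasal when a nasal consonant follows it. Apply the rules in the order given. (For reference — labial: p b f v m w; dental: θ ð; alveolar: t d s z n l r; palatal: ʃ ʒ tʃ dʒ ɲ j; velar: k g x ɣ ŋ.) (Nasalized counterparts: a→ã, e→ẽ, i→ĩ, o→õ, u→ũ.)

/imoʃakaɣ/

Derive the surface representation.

Rule 1: no segment meets the rule's conditions; no change.
After rule 1: imoʃakaɣ
Rule 2: /i/ before nasal /m/ → [ĩ]

[ĩmoʃakaɣ]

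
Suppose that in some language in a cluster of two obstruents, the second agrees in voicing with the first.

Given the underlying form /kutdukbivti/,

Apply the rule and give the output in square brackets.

[kuttukpivdi]

/d/ after /t/ (voiceless) → [t]
/b/ after /k/ (voiceless) → [p]
/t/ after /v/ (voiced) → [d]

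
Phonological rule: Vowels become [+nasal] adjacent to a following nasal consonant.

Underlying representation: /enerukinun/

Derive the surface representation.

[ẽnerukĩnũn]

/e/ before nasal /n/ → [ẽ]
/i/ before nasal /n/ → [ĩ]
/u/ before nasal /n/ → [ũ]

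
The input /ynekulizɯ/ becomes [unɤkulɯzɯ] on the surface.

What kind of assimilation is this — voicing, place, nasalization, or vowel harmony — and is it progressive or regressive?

/y/→[u] /e/→[ɤ] /i/→[ɯ].
Vowels agree with the last vowel, so the harmony is regressive.

vowel harmony, regressive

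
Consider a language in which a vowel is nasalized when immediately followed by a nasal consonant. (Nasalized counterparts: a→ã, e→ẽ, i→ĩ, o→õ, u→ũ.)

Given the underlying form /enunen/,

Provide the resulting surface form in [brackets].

[ẽnũnẽn]

/e/ before nasal /n/ → [ẽ]
/u/ before nasal /n/ → [ũ]
/e/ before nasal /n/ → [ẽ]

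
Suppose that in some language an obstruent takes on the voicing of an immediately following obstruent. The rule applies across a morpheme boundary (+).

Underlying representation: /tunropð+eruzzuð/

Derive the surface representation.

/p/ before /ð/ (voiced) → [b]

[tunrobð+eruzzuð]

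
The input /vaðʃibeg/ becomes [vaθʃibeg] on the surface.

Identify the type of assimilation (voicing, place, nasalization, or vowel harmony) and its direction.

voicing assimilation, regressive

/ð/→[θ].
Each target copies a feature from the following segment, so the direction is regressive.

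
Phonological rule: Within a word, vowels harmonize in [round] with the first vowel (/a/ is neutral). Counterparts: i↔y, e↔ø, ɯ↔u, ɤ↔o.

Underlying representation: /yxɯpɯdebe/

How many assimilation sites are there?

4

/ɯ/ harmonizes with /y/ ([+round]) → [u]
/ɯ/ harmonizes with /y/ ([+round]) → [u]
/e/ harmonizes with /y/ ([+round]) → [ø]
/e/ harmonizes with /y/ ([+round]) → [ø]
4 segments change.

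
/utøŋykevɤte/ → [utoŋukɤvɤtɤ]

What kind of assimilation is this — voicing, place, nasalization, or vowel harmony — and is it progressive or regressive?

vowel harmony, progressive

/ø/→[o] /y/→[u] /e/→[ɤ] /e/→[ɤ].
Vowels agree with the first vowel, so the harmony is progressive.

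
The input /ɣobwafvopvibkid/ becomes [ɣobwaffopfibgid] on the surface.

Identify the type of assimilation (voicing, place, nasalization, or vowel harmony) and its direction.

/v/→[f] /v/→[f] /k/→[g].
Each target copies a feature from the preceding segment, so the direction is progressive.

voicing assimilation, progressive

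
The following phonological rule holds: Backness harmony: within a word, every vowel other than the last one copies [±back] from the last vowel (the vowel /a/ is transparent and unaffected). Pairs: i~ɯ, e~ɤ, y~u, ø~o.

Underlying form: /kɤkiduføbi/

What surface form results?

[kekidyføbi]

/ɤ/ harmonizes with /i/ ([-back]) → [e]
/u/ harmonizes with /i/ ([-back]) → [y]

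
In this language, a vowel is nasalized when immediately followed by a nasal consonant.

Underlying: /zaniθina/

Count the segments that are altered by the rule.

2

/a/ before nasal /n/ → [ã]
/i/ before nasal /n/ → [ĩ]
2 segments change.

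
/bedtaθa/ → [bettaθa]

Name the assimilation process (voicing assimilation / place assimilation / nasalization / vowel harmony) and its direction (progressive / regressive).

voicing assimilation, regressive

/d/→[t].
Each target copies a feature from the following segment, so the direction is regressive.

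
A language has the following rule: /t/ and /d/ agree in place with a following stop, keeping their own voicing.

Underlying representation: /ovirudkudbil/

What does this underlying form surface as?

[ovirugkubbil]

/d/ before /k/ (velar) → [g]
/d/ before /b/ (labial) → [b]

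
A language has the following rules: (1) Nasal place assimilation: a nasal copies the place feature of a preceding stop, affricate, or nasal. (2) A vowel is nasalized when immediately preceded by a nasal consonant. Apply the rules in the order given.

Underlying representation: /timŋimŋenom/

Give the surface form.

Rule 1: /ŋ/ after /m/ (labial) → [m]
Rule 1: /ŋ/ after /m/ (labial) → [m]
After rule 1: timmimmenom
Rule 2: /i/ after nasal /m/ → [ĩ]
Rule 2: /e/ after nasal /m/ → [ẽ]
Rule 2: /o/ after nasal /n/ → [õ]

[timmĩmmẽnõm]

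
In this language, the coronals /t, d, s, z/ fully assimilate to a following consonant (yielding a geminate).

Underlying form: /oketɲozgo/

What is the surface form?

/t/ before /ɲ/ → [ɲ] (total assimilation)
/z/ before /g/ → [g] (total assimilation)

[okeɲɲoggo]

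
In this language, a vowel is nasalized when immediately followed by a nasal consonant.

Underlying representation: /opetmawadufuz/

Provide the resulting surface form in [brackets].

[opetmawadufuz]

no segment meets the rule's conditions; no change.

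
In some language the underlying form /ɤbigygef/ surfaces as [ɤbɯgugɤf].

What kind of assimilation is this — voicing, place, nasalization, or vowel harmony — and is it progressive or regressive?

vowel harmony, progressive

/i/→[ɯ] /y/→[u] /e/→[ɤ].
Vowels agree with the first vowel, so the harmony is progressive.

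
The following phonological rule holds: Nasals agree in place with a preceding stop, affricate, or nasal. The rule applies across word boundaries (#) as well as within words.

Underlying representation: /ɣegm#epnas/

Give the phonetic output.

[ɣegŋ#epmas]

/m/ after /g/ (velar) → [ŋ]
/n/ after /p/ (labial) → [m]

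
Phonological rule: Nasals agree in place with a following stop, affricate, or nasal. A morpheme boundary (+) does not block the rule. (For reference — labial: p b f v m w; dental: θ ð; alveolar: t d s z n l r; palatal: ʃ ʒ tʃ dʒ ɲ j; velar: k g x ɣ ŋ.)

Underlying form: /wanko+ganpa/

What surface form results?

[waŋko+gampa]

/n/ before /k/ (velar) → [ŋ]
/n/ before /p/ (labial) → [m]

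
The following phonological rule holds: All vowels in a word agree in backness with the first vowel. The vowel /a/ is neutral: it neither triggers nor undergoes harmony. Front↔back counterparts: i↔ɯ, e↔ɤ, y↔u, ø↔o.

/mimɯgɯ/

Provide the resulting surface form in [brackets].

/ɯ/ harmonizes with /i/ ([-back]) → [i]
/ɯ/ harmonizes with /i/ ([-back]) → [i]

[mimigi]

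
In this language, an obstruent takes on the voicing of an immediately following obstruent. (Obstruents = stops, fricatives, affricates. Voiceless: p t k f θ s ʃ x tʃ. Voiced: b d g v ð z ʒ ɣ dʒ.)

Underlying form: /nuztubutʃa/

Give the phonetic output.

/z/ before /t/ (voiceless) → [s]

[nustubutʃa]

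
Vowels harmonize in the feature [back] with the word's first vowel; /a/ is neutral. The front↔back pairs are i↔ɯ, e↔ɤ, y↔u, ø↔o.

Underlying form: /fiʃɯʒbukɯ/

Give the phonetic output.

/ɯ/ harmonizes with /i/ ([-back]) → [i]
/u/ harmonizes with /i/ ([-back]) → [y]
/ɯ/ harmonizes with /i/ ([-back]) → [i]

[fiʃiʒbyki]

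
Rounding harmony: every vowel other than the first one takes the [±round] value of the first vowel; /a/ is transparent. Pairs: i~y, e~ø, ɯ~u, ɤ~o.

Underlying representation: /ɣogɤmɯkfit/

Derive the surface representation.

/ɤ/ harmonizes with /o/ ([+round]) → [o]
/ɯ/ harmonizes with /o/ ([+round]) → [u]
/i/ harmonizes with /o/ ([+round]) → [y]

[ɣogomukfyt]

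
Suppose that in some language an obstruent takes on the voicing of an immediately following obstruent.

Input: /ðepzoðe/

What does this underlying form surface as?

[ðebzoðe]

/p/ before /z/ (voiced) → [b]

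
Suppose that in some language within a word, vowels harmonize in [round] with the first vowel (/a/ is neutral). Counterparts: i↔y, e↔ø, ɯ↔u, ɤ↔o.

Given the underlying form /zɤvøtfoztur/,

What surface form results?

/ø/ harmonizes with /ɤ/ ([-round]) → [e]
/o/ harmonizes with /ɤ/ ([-round]) → [ɤ]
/u/ harmonizes with /ɤ/ ([-round]) → [ɯ]

[zɤvetfɤztɯr]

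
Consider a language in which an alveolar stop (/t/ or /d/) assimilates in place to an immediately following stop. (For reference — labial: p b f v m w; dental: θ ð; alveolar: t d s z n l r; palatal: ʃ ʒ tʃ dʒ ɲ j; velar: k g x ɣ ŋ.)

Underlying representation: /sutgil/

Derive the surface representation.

/t/ before /g/ (velar) → [k]

[sukgil]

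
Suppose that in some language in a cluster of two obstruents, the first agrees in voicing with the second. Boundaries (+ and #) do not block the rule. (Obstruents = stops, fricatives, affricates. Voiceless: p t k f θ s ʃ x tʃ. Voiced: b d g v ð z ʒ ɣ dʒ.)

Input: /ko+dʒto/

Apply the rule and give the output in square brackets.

/dʒ/ before /t/ (voiceless) → [tʃ]

[ko+tʃto]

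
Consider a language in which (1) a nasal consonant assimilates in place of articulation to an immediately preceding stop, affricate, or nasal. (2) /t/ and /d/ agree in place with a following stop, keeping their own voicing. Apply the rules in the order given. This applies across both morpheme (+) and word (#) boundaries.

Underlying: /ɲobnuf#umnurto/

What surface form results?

[ɲobmuf#ummurto]

Rule 1: /n/ after /b/ (labial) → [m]
Rule 1: /n/ after /m/ (labial) → [m]
After rule 1: ɲobmuf#ummurto
Rule 2: no segment meets the rule's conditions; no change.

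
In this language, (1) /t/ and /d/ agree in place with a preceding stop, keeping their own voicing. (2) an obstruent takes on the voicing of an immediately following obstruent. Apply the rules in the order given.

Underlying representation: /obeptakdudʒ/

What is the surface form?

Rule 1: /t/ after /p/ (labial) → [p]
Rule 1: /d/ after /k/ (velar) → [g]
After rule 1: obeppakgudʒ
Rule 2: /k/ before /g/ (voiced) → [g]

[obeppaggudʒ]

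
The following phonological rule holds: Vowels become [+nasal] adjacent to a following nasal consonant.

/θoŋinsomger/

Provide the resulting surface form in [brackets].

[θõŋĩnsõmger]

/o/ before nasal /ŋ/ → [õ]
/i/ before nasal /n/ → [ĩ]
/o/ before nasal /m/ → [õ]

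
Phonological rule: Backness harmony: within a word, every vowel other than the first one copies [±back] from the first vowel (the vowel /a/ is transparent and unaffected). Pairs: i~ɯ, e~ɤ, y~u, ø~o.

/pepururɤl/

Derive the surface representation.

/u/ harmonizes with /e/ ([-back]) → [y]
/u/ harmonizes with /e/ ([-back]) → [y]
/ɤ/ harmonizes with /e/ ([-back]) → [e]

[pepyryrel]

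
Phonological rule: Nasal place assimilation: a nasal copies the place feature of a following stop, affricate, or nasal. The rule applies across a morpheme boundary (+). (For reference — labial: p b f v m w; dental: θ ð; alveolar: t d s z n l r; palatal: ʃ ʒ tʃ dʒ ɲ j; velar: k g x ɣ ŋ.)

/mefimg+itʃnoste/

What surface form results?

/m/ before /g/ (velar) → [ŋ]

[mefiŋg+itʃnoste]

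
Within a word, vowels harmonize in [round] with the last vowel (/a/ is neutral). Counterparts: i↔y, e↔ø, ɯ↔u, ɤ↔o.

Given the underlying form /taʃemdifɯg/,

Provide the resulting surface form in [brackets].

no segment meets the rule's conditions; no change.

[taʃemdifɯg]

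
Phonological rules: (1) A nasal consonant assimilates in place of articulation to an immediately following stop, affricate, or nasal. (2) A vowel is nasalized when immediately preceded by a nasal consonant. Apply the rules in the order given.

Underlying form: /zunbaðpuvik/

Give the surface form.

Rule 1: /n/ before /b/ (labial) → [m]
After rule 1: zumbaðpuvik
Rule 2: no segment meets the rule's conditions; no change.

[zumbaðpuvik]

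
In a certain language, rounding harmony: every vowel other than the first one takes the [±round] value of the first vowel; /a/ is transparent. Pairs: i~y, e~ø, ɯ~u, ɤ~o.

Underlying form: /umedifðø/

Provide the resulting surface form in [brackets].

/e/ harmonizes with /u/ ([+round]) → [ø]
/i/ harmonizes with /u/ ([+round]) → [y]

[umødyfðø]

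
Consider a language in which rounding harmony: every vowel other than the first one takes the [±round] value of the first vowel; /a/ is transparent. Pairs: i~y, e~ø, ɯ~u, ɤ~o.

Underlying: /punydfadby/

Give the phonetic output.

no segment meets the rule's conditions; no change.

[punydfadby]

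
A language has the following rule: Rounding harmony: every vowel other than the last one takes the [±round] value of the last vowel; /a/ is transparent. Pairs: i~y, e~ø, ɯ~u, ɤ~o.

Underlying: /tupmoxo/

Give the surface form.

no segment meets the rule's conditions; no change.

[tupmoxo]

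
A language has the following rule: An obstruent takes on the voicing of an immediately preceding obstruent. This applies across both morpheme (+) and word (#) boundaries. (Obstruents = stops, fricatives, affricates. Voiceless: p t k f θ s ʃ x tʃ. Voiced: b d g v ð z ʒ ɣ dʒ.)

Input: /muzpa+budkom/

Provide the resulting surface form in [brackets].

/p/ after /z/ (voiced) → [b]
/k/ after /d/ (voiced) → [g]

[muzba+budgom]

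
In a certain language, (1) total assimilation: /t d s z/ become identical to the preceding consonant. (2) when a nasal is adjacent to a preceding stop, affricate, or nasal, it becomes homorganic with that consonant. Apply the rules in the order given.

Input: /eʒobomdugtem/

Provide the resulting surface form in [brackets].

Rule 1: /d/ after /m/ → [m] (total assimilation)
Rule 1: /t/ after /g/ → [g] (total assimilation)
After rule 1: eʒobommuggem
Rule 2: no segment meets the rule's conditions; no change.

[eʒobommuggem]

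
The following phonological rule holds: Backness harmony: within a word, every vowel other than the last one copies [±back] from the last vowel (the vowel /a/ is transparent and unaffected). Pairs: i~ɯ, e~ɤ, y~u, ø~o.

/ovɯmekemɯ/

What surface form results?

/e/ harmonizes with /ɯ/ ([+back]) → [ɤ]
/e/ harmonizes with /ɯ/ ([+back]) → [ɤ]

[ovɯmɤkɤmɯ]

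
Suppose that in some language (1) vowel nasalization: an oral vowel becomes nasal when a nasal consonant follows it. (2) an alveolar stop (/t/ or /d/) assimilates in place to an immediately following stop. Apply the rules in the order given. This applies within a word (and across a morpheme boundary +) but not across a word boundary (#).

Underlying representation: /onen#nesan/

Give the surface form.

Rule 1: /o/ before nasal /n/ → [õ]
Rule 1: /e/ before nasal /n/ → [ẽ]
Rule 1: /a/ before nasal /n/ → [ã]
After rule 1: õnẽn#nesãn
Rule 2: no segment meets the rule's conditions; no change.

[õnẽn#nesãn]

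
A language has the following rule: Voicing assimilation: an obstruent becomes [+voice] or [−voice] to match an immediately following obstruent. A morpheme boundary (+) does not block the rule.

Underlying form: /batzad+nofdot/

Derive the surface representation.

[badzad+novdot]

/t/ before /z/ (voiced) → [d]
/f/ before /d/ (voiced) → [v]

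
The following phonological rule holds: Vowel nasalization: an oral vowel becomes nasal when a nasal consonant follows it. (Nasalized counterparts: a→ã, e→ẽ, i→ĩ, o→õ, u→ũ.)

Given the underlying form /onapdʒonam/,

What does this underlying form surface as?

/o/ before nasal /n/ → [õ]
/o/ before nasal /n/ → [õ]
/a/ before nasal /m/ → [ã]

[õnapdʒõnãm]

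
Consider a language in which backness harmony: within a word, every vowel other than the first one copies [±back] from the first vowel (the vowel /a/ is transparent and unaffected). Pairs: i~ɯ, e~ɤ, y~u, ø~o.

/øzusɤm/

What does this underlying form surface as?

/u/ harmonizes with /ø/ ([-back]) → [y]
/ɤ/ harmonizes with /ø/ ([-back]) → [e]

[øzysem]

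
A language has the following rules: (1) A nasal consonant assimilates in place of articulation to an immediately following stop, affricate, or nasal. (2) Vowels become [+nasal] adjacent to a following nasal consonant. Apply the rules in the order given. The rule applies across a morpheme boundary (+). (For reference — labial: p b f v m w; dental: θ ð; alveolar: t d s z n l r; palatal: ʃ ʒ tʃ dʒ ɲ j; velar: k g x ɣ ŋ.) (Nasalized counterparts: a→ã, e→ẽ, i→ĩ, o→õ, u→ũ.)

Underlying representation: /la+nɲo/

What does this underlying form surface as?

Rule 1: /n/ before /ɲ/ (palatal) → [ɲ]
After rule 1: la+ɲɲo
Rule 2: /a/ before nasal /ɲ/ → [ã]

[lã+ɲɲo]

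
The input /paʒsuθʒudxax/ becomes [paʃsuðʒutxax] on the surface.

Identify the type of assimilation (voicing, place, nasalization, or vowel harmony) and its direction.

/ʒ/→[ʃ] /θ/→[ð] /d/→[t].
Each target copies a feature from the following segment, so the direction is regressive.

voicing assimilation, regressive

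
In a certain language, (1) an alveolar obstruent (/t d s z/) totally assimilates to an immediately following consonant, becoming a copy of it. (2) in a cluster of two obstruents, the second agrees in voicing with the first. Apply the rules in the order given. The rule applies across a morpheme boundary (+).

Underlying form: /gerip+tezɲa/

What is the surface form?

[gerip+teɲɲa]

Rule 1: /z/ before /ɲ/ → [ɲ] (total assimilation)
After rule 1: gerip+teɲɲa
Rule 2: no segment meets the rule's conditions; no change.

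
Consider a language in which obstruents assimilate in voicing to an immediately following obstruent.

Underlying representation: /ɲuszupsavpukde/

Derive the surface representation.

[ɲuzzupsafpugde]

/s/ before /z/ (voiced) → [z]
/v/ before /p/ (voiceless) → [f]
/k/ before /d/ (voiced) → [g]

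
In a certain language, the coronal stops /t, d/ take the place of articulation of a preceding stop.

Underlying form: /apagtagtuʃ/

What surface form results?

/t/ after /g/ (velar) → [k]
/t/ after /g/ (velar) → [k]

[apagkagkuʃ]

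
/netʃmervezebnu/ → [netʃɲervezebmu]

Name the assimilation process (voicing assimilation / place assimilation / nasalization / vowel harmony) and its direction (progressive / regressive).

place assimilation, progressive

/m/→[ɲ] /n/→[m].
Each target copies a feature from the preceding segment, so the direction is progressive.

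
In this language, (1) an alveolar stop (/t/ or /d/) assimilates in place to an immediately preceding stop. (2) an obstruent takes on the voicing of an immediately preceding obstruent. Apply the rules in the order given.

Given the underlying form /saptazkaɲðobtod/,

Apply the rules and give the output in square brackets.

Rule 1: /t/ after /p/ (labial) → [p]
Rule 1: /t/ after /b/ (labial) → [p]
After rule 1: sappazkaɲðobpod
Rule 2: /k/ after /z/ (voiced) → [g]
Rule 2: /p/ after /b/ (voiced) → [b]

[sappazgaɲðobbod]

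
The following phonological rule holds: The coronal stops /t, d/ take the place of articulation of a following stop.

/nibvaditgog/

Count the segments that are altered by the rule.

1

/t/ before /g/ (velar) → [k]
1 segment changes.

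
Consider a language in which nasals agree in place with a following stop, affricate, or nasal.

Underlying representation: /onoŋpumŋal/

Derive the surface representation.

/ŋ/ before /p/ (labial) → [m]
/m/ before /ŋ/ (velar) → [ŋ]

[onompuŋŋal]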